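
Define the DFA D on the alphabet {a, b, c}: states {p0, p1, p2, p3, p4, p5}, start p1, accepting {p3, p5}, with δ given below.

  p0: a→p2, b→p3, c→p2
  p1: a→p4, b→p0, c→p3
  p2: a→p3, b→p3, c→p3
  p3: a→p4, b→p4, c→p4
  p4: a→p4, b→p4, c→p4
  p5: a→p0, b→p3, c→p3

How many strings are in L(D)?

8

The useful subgraph on states {p0, p1, p2, p3} is acyclic, so L(D) is finite; the longest accepting path visits 4 useful states, giving maximum string length 3.
Counting accepting paths from p1 by length: 1 of length 1, 1 of length 2, 6 of length 3. Total 8.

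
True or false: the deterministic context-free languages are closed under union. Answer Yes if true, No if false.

{aⁿbⁿ : n≥0} and {aⁿb²ⁿ : n≥0} are each accepted by a deterministic PDA (push the a's; pop one per b, respectively one per two b's), but their union U is not. Suppose a DPDA M accepted U. Being deterministic, M has a single run on aⁿb²ⁿ, and since aⁿbⁿ ∈ U that run passes through an accepting configuration right after consuming the prefix aⁿbⁿ and then goes on to accept again after n more b's. Build an ordinary (nondeterministic) PDA M′ that simulates M on a's and b's and, at any moment when M is in an accepting state, may switch to a second mode in which it reads only c's, feeding each c to M as a b; M′ accepts when M does. Then M′ accepts aⁱbʲcᵏ (k≥1) exactly when both aⁱbʲ ∈ U and aⁱbʲ⁺ᵏ ∈ U, and checking the four cases (i=j or j=2i, combined with j+k=i or j+k=2i) leaves only i=j=k: so L(M′) ∩ a*b*c⁺ = {aⁿbⁿcⁿ : n≥1} would be context-free, which it is not (pumping lemma) — contradiction. (The union is an unambiguous CFL; it is determinism, not unambiguity, that fails.)

No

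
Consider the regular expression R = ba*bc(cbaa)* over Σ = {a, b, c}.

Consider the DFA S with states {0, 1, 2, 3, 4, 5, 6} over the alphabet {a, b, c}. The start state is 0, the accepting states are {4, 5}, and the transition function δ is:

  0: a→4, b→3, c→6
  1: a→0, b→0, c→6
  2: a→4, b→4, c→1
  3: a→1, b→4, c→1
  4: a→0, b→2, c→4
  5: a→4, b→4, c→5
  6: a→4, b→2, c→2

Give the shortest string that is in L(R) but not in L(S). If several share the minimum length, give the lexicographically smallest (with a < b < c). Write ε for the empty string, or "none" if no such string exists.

The string babc is accepted by R but not by S.
No shorter string lies in the difference, and babc is the lexicographically first length-4 string in L(R) \ L(S).

babc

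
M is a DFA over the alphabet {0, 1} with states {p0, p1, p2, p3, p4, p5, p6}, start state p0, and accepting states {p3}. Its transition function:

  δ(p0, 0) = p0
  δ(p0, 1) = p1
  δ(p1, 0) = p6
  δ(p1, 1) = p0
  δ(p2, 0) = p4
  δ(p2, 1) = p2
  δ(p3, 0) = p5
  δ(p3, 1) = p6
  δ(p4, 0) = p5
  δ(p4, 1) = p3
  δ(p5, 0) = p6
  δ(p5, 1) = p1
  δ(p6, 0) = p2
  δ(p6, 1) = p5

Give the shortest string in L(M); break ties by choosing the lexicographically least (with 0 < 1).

A breadth-first search from p0 reaches an accepting state first via the path p0 → p1 → p6 → p2 → p4 → p3 on input 10001.
No string of length < 5 is accepted (BFS exhausts all shorter strings without reaching an accepting state), and 10001 is the lexicographically least accepting string of length 5.

10001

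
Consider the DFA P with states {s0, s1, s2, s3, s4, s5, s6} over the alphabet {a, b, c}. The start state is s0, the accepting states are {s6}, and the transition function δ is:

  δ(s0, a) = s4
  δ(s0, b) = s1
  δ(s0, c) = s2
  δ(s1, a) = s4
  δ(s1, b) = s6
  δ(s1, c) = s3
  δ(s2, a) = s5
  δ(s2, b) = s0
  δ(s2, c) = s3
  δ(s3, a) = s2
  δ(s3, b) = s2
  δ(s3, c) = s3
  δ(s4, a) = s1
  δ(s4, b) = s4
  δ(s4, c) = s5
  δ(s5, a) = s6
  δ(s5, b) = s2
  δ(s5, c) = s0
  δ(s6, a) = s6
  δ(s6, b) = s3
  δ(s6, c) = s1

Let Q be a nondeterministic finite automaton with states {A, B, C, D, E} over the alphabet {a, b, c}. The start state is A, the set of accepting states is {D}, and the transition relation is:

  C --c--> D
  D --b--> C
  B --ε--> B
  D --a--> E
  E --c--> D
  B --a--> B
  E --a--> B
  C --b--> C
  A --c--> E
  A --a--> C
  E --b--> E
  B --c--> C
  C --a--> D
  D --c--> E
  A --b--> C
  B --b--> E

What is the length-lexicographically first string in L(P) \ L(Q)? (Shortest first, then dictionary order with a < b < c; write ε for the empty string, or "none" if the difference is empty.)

The string bb is accepted by P but not by Q.
No shorter string lies in the difference, and bb is the lexicographically first length-2 string in L(P) \ L(Q).

bb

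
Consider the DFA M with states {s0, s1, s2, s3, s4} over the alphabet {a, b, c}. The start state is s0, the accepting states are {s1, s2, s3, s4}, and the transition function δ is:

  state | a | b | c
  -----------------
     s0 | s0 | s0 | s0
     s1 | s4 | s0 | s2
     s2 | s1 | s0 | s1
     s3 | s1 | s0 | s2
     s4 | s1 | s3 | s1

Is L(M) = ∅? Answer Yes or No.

The states reachable from the start state are {s0}.
None of the accepting states {s1, s2, s3, s4} is reachable, so no string is accepted and L(M) = ∅.

Yes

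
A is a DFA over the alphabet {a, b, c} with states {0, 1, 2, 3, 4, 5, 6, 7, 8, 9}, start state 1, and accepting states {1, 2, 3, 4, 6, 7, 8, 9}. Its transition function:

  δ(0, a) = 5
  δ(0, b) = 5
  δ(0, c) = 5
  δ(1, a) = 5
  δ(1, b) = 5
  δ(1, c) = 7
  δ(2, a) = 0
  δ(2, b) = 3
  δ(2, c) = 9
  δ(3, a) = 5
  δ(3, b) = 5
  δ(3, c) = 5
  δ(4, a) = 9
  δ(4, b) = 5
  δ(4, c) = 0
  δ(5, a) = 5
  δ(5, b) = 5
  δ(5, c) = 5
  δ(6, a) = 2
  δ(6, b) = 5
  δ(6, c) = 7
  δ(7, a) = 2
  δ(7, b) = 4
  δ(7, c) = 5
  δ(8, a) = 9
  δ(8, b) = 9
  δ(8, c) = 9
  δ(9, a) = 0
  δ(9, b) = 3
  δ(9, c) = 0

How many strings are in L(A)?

The useful subgraph on states {1, 2, 3, 4, 7, 9} is acyclic, so L(A) is finite; the longest accepting path visits 5 useful states, giving maximum string length 4.
Counting accepting paths from 1 by length: 1 of length 0, 1 of length 1, 2 of length 2, 3 of length 3, 2 of length 4. Total 9.

9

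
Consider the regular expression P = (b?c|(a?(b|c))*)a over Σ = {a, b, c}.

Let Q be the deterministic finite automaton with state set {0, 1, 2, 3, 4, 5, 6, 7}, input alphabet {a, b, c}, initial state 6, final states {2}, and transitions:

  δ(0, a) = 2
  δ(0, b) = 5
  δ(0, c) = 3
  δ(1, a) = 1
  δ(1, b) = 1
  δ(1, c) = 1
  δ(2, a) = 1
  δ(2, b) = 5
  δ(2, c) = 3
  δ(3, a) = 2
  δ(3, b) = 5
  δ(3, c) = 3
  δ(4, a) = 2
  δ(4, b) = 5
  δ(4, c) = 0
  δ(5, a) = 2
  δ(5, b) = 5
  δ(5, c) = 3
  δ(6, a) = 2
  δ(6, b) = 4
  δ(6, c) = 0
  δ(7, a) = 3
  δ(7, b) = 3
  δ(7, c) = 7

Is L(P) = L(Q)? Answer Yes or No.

Yes

Converting the expression P to a DFA (subset construction, then merging equivalent states) gives the minimal DFA with states {p0, p1, p2}, start state p0, accepting states {p1} and transitions p0: a→p1, b→p0, c→p0; p1: a→p2, b→p0, c→p0; p2: a→p2, b→p2, c→p2.
Exploring the product automaton P × Q from the start pair (p0, 6), following both machines on each input symbol, reaches 7 state pairs: (p0, 6), (p1, 2), (p0, 4), (p0, 0), (p2, 1), (p0, 5), (p0, 3).
P accepts in {p1} and Q accepts in {2}. In every reachable pair the two components are either both accepting — (p1, 2) — or both non-accepting, so no string is accepted by exactly one of the machines: L(P) \ L(Q) and L(Q) \ L(P) are both empty.
Hence every string is accepted by P iff it is accepted by Q, and the two languages coincide.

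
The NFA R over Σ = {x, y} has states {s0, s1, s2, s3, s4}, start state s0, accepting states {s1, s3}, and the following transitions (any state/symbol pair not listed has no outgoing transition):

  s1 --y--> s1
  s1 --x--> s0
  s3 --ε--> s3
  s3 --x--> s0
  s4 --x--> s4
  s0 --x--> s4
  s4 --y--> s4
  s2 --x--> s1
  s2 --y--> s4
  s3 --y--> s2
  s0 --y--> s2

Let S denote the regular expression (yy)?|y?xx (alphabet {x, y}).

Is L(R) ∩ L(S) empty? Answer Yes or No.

Converting the expression S to a DFA (subset construction, then merging equivalent states) gives the minimal DFA with states {r0, r1, r2, r3, r4}, start state r0, accepting states {r0, r3} and transitions r0: x→r1, y→r2; r1: x→r3, y→r4; r2: x→r1, y→r3; r3: x→r4, y→r4; r4: x→r4, y→r4.
Exploring the product automaton R × S from the start pair (s0, r0), following both machines on each input symbol, reaches 10 state pairs: (s0, r0), (s4, r1), (s2, r2), (s4, r3), (s4, r4), (s1, r1), (s0, r3), (s1, r4), (s2, r4), (s0, r4).
R accepts in {s1, s3} and S accepts in {r0, r3}; no reachable pair has both components accepting, so no string drives both machines to acceptance simultaneously and L(R) ∩ L(S) = ∅.
So no string is accepted by both, and the intersection is empty.

Yes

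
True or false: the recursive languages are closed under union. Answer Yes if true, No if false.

Yes

Run a decider for L₁ and then a decider for L₂ on the input and accept if either accepts; both sub-runs halt, so this is again a decider.
So the recursive languages are closed under union.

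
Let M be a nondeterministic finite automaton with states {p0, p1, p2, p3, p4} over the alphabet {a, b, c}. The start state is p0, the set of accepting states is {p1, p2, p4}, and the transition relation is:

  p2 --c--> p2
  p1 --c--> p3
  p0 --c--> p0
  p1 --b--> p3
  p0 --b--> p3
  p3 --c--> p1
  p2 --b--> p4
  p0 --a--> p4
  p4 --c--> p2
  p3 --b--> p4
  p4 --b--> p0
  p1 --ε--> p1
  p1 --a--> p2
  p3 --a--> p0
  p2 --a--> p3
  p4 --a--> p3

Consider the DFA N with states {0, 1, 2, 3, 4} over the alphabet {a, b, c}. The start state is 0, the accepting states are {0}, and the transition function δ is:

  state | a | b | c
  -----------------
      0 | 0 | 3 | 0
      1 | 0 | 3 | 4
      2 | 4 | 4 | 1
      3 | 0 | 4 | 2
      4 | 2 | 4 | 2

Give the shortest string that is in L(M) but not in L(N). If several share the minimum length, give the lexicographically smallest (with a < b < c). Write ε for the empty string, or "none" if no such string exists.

bb

The string bb is accepted by M but not by N.
No shorter string lies in the difference, and bb is the lexicographically first length-2 string in L(M) \ L(N).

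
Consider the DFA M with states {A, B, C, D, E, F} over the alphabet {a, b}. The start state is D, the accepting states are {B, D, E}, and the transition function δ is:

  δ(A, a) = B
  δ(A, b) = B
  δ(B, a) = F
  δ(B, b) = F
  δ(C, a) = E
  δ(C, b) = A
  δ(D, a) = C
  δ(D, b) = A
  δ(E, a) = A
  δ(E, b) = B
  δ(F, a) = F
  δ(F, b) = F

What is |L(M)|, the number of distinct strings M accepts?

The useful subgraph on states {A, B, C, D, E} is acyclic, so L(M) is finite; the longest accepting path visits 5 useful states, giving maximum string length 4.
Counting accepting paths from D by length: 1 of length 0, 3 of length 2, 3 of length 3, 2 of length 4. Total 9.

9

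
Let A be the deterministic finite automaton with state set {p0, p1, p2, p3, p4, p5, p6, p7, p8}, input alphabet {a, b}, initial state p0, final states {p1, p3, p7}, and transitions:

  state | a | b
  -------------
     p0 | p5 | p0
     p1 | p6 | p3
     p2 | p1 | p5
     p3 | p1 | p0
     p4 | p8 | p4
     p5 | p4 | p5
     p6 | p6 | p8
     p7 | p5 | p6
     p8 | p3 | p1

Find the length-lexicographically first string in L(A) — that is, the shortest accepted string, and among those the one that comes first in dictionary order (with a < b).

aaaa

A breadth-first search from p0 reaches an accepting state first via the path p0 → p5 → p4 → p8 → p3 on input aaaa.
No string of length < 4 is accepted (BFS exhausts all shorter strings without reaching an accepting state), and aaaa is the lexicographically least accepting string of length 4.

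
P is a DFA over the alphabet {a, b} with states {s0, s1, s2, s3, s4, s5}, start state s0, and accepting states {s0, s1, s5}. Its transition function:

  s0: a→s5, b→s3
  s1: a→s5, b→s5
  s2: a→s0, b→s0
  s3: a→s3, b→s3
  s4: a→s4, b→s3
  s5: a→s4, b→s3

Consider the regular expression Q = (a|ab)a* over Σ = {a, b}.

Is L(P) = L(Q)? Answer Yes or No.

No

The empty string ε is accepted by P but rejected by Q.
So L(P) ≠ L(Q).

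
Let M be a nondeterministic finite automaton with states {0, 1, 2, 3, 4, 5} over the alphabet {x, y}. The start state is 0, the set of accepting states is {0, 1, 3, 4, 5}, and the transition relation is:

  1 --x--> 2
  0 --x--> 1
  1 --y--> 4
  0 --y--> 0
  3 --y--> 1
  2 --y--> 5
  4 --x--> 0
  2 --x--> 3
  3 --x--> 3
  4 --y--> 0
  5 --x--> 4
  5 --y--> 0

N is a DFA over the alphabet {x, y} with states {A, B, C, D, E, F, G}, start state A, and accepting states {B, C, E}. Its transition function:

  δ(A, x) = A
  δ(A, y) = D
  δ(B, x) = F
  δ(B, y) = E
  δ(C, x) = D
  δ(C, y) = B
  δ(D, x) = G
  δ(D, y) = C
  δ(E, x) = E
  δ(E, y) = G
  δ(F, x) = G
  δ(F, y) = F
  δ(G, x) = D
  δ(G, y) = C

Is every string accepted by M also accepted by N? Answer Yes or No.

The empty string ε is in L(M) but not in L(N).
So L(M) ⊄ L(N).

No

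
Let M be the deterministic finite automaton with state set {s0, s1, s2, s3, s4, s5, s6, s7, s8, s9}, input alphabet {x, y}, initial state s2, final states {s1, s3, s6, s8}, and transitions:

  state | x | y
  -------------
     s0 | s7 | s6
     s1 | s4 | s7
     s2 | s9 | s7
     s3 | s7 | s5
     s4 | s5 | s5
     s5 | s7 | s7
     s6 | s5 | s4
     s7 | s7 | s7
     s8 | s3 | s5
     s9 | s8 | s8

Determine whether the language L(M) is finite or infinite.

finite

The useful states (reachable from s2 and able to reach an accepting state) are {s2, s3, s8, s9}.
Restricted to these states the transition graph has no cycle, so every accepting path has bounded length and L is finite.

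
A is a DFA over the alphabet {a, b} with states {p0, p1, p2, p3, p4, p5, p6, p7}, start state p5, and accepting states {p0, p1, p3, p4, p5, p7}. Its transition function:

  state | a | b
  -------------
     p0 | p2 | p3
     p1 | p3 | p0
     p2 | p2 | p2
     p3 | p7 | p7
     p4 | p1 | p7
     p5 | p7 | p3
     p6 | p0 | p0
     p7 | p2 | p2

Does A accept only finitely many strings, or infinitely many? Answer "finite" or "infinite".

The useful states (reachable from p5 and able to reach an accepting state) are {p3, p5, p7}.
Restricted to these states the transition graph has no cycle, so every accepting path has bounded length and L is finite.

finite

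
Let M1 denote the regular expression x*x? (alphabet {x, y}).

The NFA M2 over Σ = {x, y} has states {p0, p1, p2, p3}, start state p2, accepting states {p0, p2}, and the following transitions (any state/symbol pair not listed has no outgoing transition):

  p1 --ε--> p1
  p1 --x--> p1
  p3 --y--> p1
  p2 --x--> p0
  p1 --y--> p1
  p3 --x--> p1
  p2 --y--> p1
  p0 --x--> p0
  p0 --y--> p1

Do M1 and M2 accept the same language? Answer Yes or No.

Yes

Converting the expression M1 to a DFA (subset construction, then merging equivalent states) gives the minimal DFA with states {r0, r1}, start state r0, accepting states {r0} and transitions r0: x→r0, y→r1; r1: x→r1, y→r1.
Exploring the product automaton M1 × M2 from the start pair (r0, p2), following both machines on each input symbol, reaches 3 state pairs: (r0, p2), (r0, p0), (r1, p1).
M1 accepts in {r0} and M2 accepts in {p0, p2}. In every reachable pair the two components are either both accepting — (r0, p2), (r0, p0) — or both non-accepting, so no string is accepted by exactly one of the machines: L(M1) \ L(M2) and L(M2) \ L(M1) are both empty.
Hence every string is accepted by M1 iff it is accepted by M2, and the two languages coincide.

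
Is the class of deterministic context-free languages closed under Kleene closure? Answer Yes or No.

No

L = {c aⁿbⁿ : n≥0} ∪ {cc aⁿb²ⁿ : n≥0} is a DCFL (the number of leading c's fixes which ratio the DPDA checks), but L* is not. Every word of L starts with c, so in a factorisation of the string cc aⁱbʲ (i≥1) into words of L each factor begins at one of the two c's: either the whole string is a single word of L (forcing j = 2i), or it splits as c · (c aⁱbʲ) with c ∈ L (take n = 0) and c aⁱbʲ ∈ L (forcing j = i). Thus L* ∩ cca⁺b* = {cc aⁿbⁿ : n≥1} ∪ {cc aⁿb²ⁿ : n≥1}. A DPDA for L* would give one for this intersection with a regular set, and, started from its configuration after reading cc, one for {aⁿbⁿ : n≥1} ∪ {aⁿb²ⁿ : n≥1}, which no deterministic PDA accepts (a DPDA for it would have a single run on aⁿb²ⁿ, accepting after the prefix aⁿbⁿ and accepting again after n more b's; an ordinary PDA that simulates it on a's and b's and, at any moment when it is accepting, may switch to reading only a fresh letter d while feeding each d to the simulation as a b, would accept aⁱbʲdᵏ (k≥1) exactly when both aⁱbʲ and aⁱbʲ⁺ᵏ are in the language, i.e. its language intersected with the regular set a*b*d⁺ would be exactly {aⁿbⁿdⁿ : n≥1} — impossible, since context-free languages are closed under intersection with regular sets and {aⁿbⁿdⁿ} is not context-free). So L* is not a DCFL.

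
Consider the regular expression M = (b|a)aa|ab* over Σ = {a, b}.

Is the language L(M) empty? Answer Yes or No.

The string a matches the expression, so it belongs to L(M).
Since L(M) contains at least one string, it is not empty.

No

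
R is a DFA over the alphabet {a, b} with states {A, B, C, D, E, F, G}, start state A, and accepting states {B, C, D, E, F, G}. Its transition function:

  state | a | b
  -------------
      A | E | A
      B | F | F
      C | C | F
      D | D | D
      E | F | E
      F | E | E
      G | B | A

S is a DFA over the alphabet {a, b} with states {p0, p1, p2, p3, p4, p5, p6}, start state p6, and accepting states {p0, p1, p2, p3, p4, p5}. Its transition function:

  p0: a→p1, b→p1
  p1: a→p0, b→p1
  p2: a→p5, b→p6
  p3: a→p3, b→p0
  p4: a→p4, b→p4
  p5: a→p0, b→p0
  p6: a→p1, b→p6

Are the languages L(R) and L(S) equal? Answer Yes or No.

Yes

Exploring the product automaton R × S from the start pair (A, p6), following both machines on each input symbol, reaches 3 state pairs: (A, p6), (E, p1), (F, p0).
R accepts in {B, C, D, E, F, G} and S accepts in {p0, p1, p2, p3, p4, p5}. In every reachable pair the two components are either both accepting — (E, p1), (F, p0) — or both non-accepting, so no string is accepted by exactly one of the machines: L(R) \ L(S) and L(S) \ L(R) are both empty.
Hence every string is accepted by R iff it is accepted by S, and the two languages coincide.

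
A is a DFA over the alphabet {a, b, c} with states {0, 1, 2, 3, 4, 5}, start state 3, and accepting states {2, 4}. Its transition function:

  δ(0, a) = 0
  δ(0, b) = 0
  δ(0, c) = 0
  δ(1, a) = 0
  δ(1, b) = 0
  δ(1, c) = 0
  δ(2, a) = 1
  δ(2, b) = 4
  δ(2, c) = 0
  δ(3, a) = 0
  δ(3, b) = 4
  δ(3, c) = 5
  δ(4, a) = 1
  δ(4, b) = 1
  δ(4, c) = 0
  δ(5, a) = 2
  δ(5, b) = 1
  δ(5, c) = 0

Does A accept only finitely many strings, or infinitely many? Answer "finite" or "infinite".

The useful states (reachable from 3 and able to reach an accepting state) are {2, 3, 4, 5}.
Restricted to these states the transition graph has no cycle, so every accepting path has bounded length and L is finite.

finite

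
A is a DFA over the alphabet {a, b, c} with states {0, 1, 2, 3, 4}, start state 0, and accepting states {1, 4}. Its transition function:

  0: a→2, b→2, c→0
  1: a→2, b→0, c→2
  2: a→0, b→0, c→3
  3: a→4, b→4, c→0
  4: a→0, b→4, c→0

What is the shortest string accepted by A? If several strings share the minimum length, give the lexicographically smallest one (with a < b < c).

A breadth-first search from 0 reaches an accepting state first via the path 0 → 2 → 3 → 4 on input aca.
No string of length < 3 is accepted (BFS exhausts all shorter strings without reaching an accepting state), and aca is the lexicographically least accepting string of length 3.

aca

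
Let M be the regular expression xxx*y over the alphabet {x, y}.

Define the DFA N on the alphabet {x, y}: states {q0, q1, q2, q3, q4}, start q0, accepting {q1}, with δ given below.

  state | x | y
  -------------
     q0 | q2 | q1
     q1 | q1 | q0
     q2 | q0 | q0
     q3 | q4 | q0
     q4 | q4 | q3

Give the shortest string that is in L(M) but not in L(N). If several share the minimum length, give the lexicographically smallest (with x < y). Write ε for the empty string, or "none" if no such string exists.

The string xxxy is accepted by M but not by N.
No shorter string lies in the difference, and xxxy is the lexicographically first length-4 string in L(M) \ L(N).

xxxy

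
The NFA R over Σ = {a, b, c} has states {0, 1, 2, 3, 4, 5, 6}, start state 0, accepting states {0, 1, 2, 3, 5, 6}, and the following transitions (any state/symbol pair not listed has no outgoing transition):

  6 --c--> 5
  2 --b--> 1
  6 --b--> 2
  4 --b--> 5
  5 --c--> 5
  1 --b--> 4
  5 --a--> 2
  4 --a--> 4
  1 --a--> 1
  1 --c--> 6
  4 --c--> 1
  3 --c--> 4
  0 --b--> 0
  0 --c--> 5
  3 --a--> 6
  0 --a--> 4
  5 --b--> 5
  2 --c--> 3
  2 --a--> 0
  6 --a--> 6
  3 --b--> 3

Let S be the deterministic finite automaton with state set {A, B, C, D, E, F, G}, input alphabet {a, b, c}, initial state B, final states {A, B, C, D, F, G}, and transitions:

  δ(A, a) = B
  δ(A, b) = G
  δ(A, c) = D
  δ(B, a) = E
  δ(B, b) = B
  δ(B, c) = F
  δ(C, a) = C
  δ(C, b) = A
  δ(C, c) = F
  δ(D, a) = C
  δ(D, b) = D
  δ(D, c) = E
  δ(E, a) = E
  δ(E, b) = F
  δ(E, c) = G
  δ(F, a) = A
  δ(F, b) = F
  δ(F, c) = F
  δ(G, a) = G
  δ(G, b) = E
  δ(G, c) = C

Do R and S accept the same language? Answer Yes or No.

Exploring the product automaton R × S from the start pair (0, B), following both machines on each input symbol, reaches 7 state pairs: (0, B), (4, E), (5, F), (1, G), (2, A), (6, C), (3, D).
R accepts in {0, 1, 2, 3, 5, 6} and S accepts in {A, B, C, D, F, G}. In every reachable pair the two components are either both accepting — (0, B), (5, F), (1, G), (2, A), (6, C), (3, D) — or both non-accepting, so no string is accepted by exactly one of the machines: L(R) \ L(S) and L(S) \ L(R) are both empty.
Hence every string is accepted by R iff it is accepted by S, and the two languages coincide.

Yes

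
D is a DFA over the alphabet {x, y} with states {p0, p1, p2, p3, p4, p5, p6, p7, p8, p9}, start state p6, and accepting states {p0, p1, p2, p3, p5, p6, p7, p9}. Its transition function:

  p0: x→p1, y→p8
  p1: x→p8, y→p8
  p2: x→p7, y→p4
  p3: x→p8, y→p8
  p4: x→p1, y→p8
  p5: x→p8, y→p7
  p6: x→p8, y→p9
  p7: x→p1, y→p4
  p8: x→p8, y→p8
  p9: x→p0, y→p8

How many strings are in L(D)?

4

The useful subgraph on states {p0, p1, p6, p9} is acyclic, so L(D) is finite; the longest accepting path visits 4 useful states, giving maximum string length 3.
Counting accepting paths from p6 by length: 1 of length 0, 1 of length 1, 1 of length 2, 1 of length 3. Total 4.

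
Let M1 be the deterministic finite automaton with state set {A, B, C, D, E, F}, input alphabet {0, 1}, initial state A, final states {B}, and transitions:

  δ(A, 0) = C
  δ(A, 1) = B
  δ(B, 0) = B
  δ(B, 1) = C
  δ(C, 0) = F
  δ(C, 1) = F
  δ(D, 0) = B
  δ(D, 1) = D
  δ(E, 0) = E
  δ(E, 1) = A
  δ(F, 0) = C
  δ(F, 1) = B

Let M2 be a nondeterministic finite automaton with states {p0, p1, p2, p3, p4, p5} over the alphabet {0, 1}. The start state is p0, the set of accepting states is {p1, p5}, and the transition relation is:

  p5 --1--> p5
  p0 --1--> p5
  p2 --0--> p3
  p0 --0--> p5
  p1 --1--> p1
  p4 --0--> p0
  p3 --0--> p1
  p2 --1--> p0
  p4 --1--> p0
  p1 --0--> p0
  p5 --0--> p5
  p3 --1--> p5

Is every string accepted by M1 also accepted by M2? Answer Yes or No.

Exploring the product automaton M1 × M2 from the start pair (A, p0), following both machines on each input symbol, reaches 4 state pairs: (A, p0), (C, p5), (B, p5), (F, p5).
M1 accepts in {B} and M2 accepts in {p1, p5}. The reachable pairs whose M1-component is accepting are (B, p5); in each of them the M2-component is accepting too, so the product for L(M1) \ L(M2) (M1-component accepting, M2-component rejecting) has no reachable accepting pair and the difference is empty.
Hence every string in L(M1) is also in L(M2).

Yes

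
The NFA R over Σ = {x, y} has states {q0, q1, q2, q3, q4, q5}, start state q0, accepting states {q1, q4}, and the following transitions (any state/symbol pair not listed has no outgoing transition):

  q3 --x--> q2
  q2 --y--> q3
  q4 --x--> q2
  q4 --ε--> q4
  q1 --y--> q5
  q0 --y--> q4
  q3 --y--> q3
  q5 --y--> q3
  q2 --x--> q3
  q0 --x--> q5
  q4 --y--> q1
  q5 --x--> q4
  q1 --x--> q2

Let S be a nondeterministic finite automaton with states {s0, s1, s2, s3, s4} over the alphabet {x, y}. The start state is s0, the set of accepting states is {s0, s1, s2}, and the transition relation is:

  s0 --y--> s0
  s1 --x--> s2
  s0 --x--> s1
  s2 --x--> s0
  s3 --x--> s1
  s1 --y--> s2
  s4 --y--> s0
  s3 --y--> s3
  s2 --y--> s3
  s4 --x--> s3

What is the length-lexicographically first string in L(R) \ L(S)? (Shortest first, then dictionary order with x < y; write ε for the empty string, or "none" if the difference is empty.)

The string xxy is accepted by R but not by S.
No shorter string lies in the difference, and xxy is the lexicographically first length-3 string in L(R) \ L(S).

xxy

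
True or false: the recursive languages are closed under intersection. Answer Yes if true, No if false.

Yes

Run both deciders on the input and accept iff both accept; the combined machine always halts.
So the recursive languages are closed under intersection.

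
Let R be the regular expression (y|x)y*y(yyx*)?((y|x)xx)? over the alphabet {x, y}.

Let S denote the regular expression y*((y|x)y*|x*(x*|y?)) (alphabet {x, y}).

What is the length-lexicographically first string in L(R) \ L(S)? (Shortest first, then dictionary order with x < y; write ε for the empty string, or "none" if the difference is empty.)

xyxxx

The string xyxxx is accepted by R but not by S.
No shorter string lies in the difference, and xyxxx is the lexicographically first length-5 string in L(R) \ L(S).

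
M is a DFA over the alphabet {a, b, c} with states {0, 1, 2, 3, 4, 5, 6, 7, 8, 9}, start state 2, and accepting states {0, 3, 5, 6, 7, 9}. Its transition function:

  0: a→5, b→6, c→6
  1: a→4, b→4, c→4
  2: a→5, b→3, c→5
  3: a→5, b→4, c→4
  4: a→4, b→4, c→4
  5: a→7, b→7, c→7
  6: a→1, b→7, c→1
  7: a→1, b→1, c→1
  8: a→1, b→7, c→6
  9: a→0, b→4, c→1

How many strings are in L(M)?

The useful subgraph on states {2, 3, 5, 7} is acyclic, so L(M) is finite; the longest accepting path visits 4 useful states, giving maximum string length 3.
Counting accepting paths from 2 by length: 3 of length 1, 7 of length 2, 3 of length 3. Total 13.

13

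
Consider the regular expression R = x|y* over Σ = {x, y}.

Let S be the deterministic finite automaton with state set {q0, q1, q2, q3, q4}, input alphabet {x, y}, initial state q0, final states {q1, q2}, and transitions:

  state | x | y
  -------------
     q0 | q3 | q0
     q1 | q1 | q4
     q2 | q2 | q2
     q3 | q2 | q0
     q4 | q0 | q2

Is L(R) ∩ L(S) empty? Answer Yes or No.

Converting the expression R to a DFA (subset construction, then merging equivalent states) gives the minimal DFA with states {r0, r1, r2, r3}, start state r0, accepting states {r0, r1, r2} and transitions r0: x→r1, y→r2; r1: x→r3, y→r3; r2: x→r3, y→r2; r3: x→r3, y→r3.
Exploring the product automaton R × S from the start pair (r0, q0), following both machines on each input symbol, reaches 6 state pairs: (r0, q0), (r1, q3), (r2, q0), (r3, q2), (r3, q0), (r3, q3).
R accepts in {r0, r1, r2} and S accepts in {q1, q2}; no reachable pair has both components accepting, so no string drives both machines to acceptance simultaneously and L(R) ∩ L(S) = ∅.
So no string is accepted by both, and the intersection is empty.

Yes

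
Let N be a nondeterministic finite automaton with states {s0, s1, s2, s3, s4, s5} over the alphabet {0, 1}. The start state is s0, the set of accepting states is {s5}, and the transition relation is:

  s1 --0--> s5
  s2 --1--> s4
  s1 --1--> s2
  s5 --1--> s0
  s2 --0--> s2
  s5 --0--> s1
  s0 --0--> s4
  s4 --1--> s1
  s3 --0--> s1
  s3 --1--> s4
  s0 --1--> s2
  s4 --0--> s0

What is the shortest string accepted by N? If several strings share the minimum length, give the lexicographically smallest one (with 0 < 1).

010

A breadth-first search from s0 reaches an accepting state first via the path s0 → s4 → s1 → s5 on input 010.
No string of length < 3 is accepted (BFS exhausts all shorter strings without reaching an accepting state), and 010 is the lexicographically least accepting string of length 3.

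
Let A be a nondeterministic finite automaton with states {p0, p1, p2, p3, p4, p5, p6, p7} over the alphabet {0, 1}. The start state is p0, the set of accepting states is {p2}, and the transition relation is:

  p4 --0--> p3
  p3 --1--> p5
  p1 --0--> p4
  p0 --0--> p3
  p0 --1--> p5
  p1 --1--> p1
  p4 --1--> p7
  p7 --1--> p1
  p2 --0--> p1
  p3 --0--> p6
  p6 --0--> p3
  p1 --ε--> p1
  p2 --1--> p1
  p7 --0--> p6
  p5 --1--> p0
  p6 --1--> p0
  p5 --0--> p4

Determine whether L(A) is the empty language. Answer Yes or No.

The states reachable from the start state are {p0, p1, p3, p4, p5, p6, p7}.
None of the accepting states {p2} is reachable, so no string is accepted and L(A) = ∅.

Yes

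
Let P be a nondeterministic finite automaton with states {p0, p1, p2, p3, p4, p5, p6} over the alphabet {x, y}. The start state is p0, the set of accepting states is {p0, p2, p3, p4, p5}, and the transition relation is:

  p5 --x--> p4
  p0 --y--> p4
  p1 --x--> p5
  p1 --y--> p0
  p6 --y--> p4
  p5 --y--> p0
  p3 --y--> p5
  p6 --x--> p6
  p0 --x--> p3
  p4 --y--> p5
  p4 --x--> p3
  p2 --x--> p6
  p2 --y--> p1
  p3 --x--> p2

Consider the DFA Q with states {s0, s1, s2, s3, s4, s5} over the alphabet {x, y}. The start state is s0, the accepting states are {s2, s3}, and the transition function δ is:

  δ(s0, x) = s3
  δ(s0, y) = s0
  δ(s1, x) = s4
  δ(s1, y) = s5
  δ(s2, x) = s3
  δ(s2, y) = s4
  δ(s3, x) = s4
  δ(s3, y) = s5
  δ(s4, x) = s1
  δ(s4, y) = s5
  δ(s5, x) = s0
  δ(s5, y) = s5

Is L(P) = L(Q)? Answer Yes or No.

The empty string ε is accepted by P but rejected by Q.
So L(P) ≠ L(Q).

No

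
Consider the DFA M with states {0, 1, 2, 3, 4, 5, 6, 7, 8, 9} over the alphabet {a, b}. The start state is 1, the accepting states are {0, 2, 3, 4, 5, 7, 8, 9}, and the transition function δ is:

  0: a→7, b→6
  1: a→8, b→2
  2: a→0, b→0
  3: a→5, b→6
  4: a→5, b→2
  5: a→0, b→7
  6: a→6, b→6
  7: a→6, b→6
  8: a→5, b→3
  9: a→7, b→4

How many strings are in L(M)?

The useful subgraph on states {0, 1, 2, 3, 5, 7, 8} is acyclic, so L(M) is finite; the longest accepting path visits 6 useful states, giving maximum string length 5.
Counting accepting paths from 1 by length: 2 of length 1, 4 of length 2, 5 of length 3, 3 of length 4, 1 of length 5. Total 15.

15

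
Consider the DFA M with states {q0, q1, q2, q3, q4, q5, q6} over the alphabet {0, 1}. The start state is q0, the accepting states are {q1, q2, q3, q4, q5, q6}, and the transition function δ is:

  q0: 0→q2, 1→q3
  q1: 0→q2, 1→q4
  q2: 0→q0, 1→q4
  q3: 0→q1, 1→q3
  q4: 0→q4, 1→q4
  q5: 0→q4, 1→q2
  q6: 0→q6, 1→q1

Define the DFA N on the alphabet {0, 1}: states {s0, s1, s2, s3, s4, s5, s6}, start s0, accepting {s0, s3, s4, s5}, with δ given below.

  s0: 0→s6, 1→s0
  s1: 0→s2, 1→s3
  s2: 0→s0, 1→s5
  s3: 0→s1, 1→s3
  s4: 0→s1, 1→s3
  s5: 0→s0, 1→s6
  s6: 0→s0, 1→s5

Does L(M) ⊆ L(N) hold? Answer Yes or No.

The string 0 is in L(M) but not in L(N).
So L(M) ⊄ L(N).

No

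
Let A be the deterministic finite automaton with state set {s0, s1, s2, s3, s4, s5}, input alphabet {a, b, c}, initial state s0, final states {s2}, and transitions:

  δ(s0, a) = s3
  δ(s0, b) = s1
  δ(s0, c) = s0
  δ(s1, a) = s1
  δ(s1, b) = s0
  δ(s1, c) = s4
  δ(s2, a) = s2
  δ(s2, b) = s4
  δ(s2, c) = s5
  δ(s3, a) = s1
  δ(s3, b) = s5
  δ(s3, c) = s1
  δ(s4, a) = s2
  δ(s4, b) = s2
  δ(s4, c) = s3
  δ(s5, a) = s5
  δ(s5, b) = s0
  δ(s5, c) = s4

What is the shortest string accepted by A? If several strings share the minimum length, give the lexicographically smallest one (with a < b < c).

A breadth-first search from s0 reaches an accepting state first via the path s0 → s1 → s4 → s2 on input bca.
No string of length < 3 is accepted (BFS exhausts all shorter strings without reaching an accepting state), and bca is the lexicographically least accepting string of length 3.

bca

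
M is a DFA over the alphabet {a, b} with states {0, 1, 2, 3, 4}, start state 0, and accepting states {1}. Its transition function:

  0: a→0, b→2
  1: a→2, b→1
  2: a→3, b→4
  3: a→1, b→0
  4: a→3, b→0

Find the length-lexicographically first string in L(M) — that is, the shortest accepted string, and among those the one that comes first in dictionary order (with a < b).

A breadth-first search from 0 reaches an accepting state first via the path 0 → 2 → 3 → 1 on input baa.
No string of length < 3 is accepted (BFS exhausts all shorter strings without reaching an accepting state), and baa is the lexicographically least accepting string of length 3.

baa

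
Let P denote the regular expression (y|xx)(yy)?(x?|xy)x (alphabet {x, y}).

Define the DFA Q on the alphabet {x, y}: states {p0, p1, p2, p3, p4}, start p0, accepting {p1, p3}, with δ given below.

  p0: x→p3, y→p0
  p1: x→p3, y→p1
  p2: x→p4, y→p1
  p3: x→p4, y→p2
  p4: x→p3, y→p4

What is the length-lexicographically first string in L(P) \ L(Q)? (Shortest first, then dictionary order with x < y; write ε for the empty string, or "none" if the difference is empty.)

The string yxx is accepted by P but not by Q.
No shorter string lies in the difference, and yxx is the lexicographically first length-3 string in L(P) \ L(Q).

yxx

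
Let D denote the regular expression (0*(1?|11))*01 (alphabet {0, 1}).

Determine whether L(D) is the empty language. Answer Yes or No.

The string 01 matches the expression, so it belongs to L(D).
Since L(D) contains at least one string, it is not empty.

No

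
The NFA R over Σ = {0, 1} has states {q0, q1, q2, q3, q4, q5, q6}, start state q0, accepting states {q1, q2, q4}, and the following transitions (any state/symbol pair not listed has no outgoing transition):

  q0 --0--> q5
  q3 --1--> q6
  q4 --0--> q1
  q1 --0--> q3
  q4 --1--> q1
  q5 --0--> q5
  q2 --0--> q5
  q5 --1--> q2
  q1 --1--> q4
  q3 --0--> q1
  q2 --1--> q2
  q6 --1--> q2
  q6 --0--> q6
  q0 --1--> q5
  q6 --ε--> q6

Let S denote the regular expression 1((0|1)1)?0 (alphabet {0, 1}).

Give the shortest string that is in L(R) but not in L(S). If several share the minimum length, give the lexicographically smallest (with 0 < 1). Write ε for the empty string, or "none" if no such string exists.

The string 01 is accepted by R but not by S.
No shorter string lies in the difference, and 01 is the lexicographically first length-2 string in L(R) \ L(S).

01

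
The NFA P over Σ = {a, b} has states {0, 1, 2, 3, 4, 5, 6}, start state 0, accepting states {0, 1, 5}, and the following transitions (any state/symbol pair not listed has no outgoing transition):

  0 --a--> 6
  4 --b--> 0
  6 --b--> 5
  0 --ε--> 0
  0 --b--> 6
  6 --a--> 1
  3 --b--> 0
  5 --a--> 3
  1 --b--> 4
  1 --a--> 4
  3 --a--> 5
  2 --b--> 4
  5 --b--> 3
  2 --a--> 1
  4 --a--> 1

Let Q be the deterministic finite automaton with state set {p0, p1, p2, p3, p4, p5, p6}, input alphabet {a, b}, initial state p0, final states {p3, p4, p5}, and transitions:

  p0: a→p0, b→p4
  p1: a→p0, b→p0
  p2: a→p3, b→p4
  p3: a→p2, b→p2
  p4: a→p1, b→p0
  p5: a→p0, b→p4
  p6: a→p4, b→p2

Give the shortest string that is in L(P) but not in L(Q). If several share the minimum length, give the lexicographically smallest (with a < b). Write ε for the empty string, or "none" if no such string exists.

ε

The empty string ε is accepted by P but not by Q.
Since ε is the unique shortest string, it is the required witness.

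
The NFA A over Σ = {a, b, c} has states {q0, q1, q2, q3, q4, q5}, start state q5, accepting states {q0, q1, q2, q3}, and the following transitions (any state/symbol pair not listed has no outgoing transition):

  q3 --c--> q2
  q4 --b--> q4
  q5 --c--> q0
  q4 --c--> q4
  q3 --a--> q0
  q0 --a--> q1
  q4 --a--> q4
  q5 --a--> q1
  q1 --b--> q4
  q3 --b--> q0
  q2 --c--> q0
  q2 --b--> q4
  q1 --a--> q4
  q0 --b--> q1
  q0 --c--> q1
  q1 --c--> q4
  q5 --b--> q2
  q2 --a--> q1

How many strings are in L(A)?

11

The useful subgraph on states {q0, q1, q2, q5} is acyclic, so L(A) is finite; the longest accepting path visits 4 useful states, giving maximum string length 3.
Counting accepting paths from q5 by length: 3 of length 1, 5 of length 2, 3 of length 3. Total 11.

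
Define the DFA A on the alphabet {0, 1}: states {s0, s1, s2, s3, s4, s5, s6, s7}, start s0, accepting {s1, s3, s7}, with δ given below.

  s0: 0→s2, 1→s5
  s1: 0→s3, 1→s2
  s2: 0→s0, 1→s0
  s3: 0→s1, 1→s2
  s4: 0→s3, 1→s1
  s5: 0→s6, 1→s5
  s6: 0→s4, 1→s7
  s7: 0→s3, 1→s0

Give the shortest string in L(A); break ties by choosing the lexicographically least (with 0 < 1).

A breadth-first search from s0 reaches an accepting state first via the path s0 → s5 → s6 → s7 on input 101.
No string of length < 3 is accepted (BFS exhausts all shorter strings without reaching an accepting state), and 101 is the lexicographically least accepting string of length 3.

101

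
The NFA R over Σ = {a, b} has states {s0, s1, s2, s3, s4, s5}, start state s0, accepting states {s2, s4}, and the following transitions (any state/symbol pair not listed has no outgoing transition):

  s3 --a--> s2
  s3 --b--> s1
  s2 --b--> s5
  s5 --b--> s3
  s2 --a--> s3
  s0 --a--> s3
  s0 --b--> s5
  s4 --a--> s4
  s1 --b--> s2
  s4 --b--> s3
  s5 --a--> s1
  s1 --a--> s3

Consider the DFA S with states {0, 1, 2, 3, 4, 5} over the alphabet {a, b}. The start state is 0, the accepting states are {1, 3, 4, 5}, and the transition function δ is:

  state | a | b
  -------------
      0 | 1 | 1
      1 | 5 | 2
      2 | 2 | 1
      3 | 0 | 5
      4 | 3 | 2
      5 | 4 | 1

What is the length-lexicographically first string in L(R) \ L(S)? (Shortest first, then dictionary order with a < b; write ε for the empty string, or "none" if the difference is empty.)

bba

The string bba is accepted by R but not by S.
No shorter string lies in the difference, and bba is the lexicographically first length-3 string in L(R) \ L(S).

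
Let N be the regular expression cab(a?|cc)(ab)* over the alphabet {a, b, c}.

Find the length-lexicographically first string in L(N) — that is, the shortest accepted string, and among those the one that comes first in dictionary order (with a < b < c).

cab

By inspection of the expression, no string of length less than 3 matches, and cab is the lexicographically first match of length 3.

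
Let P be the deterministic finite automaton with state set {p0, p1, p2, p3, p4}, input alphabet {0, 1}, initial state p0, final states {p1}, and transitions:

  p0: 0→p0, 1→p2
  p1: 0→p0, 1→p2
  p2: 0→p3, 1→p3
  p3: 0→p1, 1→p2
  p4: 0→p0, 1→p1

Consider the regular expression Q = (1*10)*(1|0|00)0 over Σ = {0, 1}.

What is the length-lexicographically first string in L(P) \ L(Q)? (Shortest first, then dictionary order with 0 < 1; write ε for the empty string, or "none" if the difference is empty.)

100

The string 100 is accepted by P but not by Q.
No shorter string lies in the difference, and 100 is the lexicographically first length-3 string in L(P) \ L(Q).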